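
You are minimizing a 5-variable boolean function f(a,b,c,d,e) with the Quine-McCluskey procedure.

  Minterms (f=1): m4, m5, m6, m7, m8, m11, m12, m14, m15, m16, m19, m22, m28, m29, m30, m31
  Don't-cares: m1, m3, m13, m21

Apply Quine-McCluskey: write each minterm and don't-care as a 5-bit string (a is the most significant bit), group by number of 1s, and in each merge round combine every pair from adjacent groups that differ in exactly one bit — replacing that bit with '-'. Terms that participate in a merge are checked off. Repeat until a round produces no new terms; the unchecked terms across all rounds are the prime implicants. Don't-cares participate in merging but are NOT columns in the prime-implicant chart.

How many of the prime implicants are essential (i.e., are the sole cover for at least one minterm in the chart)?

7

Round 0: 00001✓ 00011✓ 00100✓ 00101✓ 00110✓ 00111✓ 01000✓ 01011✓ 01100✓ 01101✓ 01110✓ 01111✓ 10000 10011✓ 10101✓ 10110✓ 11100✓ 11101✓ 11110✓ 11111✓
Round 1: -0011 -0101✓ -0110✓ -1100✓ -1101✓ -1110✓ -1111✓ 0-011✓ 0-100✓ 0-101✓ 0-110✓ 0-111✓ 00-01✓ 00-11✓ 000-1✓ 001-0✓ 001-1✓ 0010-✓ 0011-✓ 01-00 01-11✓ 011-0✓ 011-1✓ 0110-✓ 0111-✓ 1-101✓ 1-110✓ 111-0✓ 111-1✓ 1110-✓ 1111-✓
Round 2: --101 --110 -11-0✓ -11-1✓ -110-✓ -111-✓ 0--11 0-1-0✓ 0-1-1✓ 0-10-✓ 0-11-✓ 00--1 001--✓ 011--✓ 111--✓
Round 3: -11-- 0-1--
PIs = {--101, --110, -0011, -11--, 0--11, 0-1--, 00--1, 01-00, 10000}
Coverage chart:
  m4: 0-1-- ←essential
  m5: --101,0-1--,00--1
  m6: --110,0-1--
  m7: 0--11,0-1--,00--1
  m8: 01-00 ←essential
  m11: 0--11 ←essential
  m12: -11--,0-1--,01-00
  m14: --110,-11--,0-1--
  m15: -11--,0--11,0-1--
  m16: 10000 ←essential
  m19: -0011 ←essential
  m22: --110 ←essential
  m28: -11-- ←essential
  m29: --101,-11--
  m30: --110,-11--
  m31: -11-- ←essential
Essential: --110, -0011, -11--, 0--11, 0-1--, 01-00, 10000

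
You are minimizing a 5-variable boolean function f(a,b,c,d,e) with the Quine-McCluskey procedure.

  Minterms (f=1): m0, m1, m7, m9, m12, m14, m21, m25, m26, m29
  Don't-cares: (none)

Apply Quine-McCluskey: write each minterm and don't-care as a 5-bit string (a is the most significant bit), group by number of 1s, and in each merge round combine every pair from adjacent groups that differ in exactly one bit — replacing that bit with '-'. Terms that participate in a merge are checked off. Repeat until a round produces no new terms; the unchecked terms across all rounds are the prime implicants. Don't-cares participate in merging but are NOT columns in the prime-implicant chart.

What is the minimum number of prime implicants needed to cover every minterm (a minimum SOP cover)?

Round 0: 00000✓ 00001✓ 00111 01001✓ 01100✓ 01110✓ 10101✓ 11001✓ 11010 11101✓
Round 1: -1001 0-001 0000- 011-0 1-101 11-01
PIs = {-1001, 0-001, 0000-, 00111, 011-0, 1-101, 11-01, 11010}
Coverage chart:
  m0: 0000- ←essential
  m1: 0-001,0000-
  m7: 00111 ←essential
  m9: -1001,0-001
  m12: 011-0 ←essential
  m14: 011-0 ←essential
  m21: 1-101 ←essential
  m25: -1001,11-01
  m26: 11010 ←essential
  m29: 1-101,11-01
Essential: 0000-, 00111, 011-0, 1-101, 11010
Petrick residual → -1001
Min cover (6 terms): bc'd'e + a'b'c'd' + a'b'cde + a'bce' + acd'e + abc'de'

6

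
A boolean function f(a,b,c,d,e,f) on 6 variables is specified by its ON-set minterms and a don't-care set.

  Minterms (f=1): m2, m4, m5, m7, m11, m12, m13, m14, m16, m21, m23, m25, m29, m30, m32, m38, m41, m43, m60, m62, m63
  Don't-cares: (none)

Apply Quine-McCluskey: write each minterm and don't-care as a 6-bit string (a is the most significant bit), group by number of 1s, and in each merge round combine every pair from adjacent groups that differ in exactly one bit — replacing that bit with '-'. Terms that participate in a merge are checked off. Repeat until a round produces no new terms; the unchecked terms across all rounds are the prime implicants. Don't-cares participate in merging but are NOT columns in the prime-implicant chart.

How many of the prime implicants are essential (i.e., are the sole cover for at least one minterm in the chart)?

11

size-2^0 implicants → 000010  000100(✓)  000101(✓)  000111(✓)  001011(✓)  001100(✓)  001101(✓)  001110(✓)  010000  010101(✓)  010111(✓)  011001(✓)  011101(✓)  011110(✓)  100000  100110  101001(✓)  101011(✓)  111100(✓)  111110(✓)  111111(✓)
size-2^1 implicants → -01011  -11110  0-0101(✓)  0-0111(✓)  0-1101(✓)  0-1110  00-100(✓)  00-101(✓)  0001-1(✓)  00010-(✓)  0011-0  00110-(✓)  01-101(✓)  0101-1(✓)  011-01  1010-1  1111-0  11111-
size-2^2 implicants → 0--101  0-01-1  00-10-
Unchecked terms (primes): -01011, -11110, 0--101, 0-01-1, 0-1110, 00-10-, 000010, 0011-0, 010000, 011-01, 100000, 100110, 1010-1, 1111-0, 11111-
Minterm coverage:
  m2 ⊆ 000010 [E]
  m4 ⊆ 00-10- [E]
  m5 ⊆ 0--101,0-01-1,00-10-
  m7 ⊆ 0-01-1 [E]
  m11 ⊆ -01011 [E]
  m12 ⊆ 00-10-,0011-0
  m13 ⊆ 0--101,00-10-
  m14 ⊆ 0-1110,0011-0
  m16 ⊆ 010000 [E]
  m21 ⊆ 0--101,0-01-1
  m23 ⊆ 0-01-1 [E]
  m25 ⊆ 011-01 [E]
  m29 ⊆ 0--101,011-01
  m30 ⊆ -11110,0-1110
  m32 ⊆ 100000 [E]
  m38 ⊆ 100110 [E]
  m41 ⊆ 1010-1 [E]
  m43 ⊆ -01011,1010-1
  m60 ⊆ 1111-0 [E]
  m62 ⊆ -11110,1111-0,11111-
  m63 ⊆ 11111- [E]
E = {-01011, 0-01-1, 00-10-, 000010, 010000, 011-01, 100000, 100110, 1010-1, 1111-0, 11111-}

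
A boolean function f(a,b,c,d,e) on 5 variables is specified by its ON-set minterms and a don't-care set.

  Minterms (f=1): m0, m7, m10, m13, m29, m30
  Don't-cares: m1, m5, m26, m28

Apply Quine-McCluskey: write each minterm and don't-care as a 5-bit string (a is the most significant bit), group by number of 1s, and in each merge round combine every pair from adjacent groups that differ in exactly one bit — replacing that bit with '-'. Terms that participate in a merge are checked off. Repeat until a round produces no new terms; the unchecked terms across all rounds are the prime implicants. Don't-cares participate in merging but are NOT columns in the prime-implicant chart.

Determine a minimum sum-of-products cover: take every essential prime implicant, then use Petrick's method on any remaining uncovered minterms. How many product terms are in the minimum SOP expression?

[col 0] 00000*, 00001*, 00101*, 00111*, 01010*, 01101*, 11010*, 11100*, 11101*, 11110*
[col 1] -1010, -1101, 0-101, 00-01, 0000-, 001-1, 11-10, 111-0, 1110-
Prime implicants: -1010, -1101, 0-101, 00-01, 0000-, 001-1, 11-10, 111-0, 1110-
PI chart (minterm → PIs covering it):
  0 | 0000-  (sole → essential)
  7 | 001-1  (sole → essential)
  10 | -1010  (sole → essential)
  13 | -1101,0-101
  29 | -1101,1110-
  30 | 11-10,111-0
Essential prime implicants: -1010, 0000-, 001-1
Petrick residual → -1101, 11-10
Minimum SOP uses 5 PIs: bc'de' + bcd'e + a'b'c'd' + a'b'ce + abde'

5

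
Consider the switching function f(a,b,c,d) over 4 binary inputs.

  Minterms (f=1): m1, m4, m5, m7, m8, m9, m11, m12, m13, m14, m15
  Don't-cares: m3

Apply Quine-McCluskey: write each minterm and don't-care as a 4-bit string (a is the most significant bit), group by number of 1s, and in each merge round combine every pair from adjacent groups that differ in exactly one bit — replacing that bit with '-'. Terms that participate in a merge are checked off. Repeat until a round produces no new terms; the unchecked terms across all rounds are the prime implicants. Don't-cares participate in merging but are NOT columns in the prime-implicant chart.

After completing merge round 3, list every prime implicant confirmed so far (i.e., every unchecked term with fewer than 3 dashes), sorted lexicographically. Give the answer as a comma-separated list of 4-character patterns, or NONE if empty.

[col 0] 0001*, 0011*, 0100*, 0101*, 0111*, 1000*, 1001*, 1011*, 1100*, 1101*, 1110*, 1111*
[col 1] -001*, -011*, -100*, -101*, -111*, 0-01*, 0-11*, 00-1*, 01-1*, 010-*, 1-00*, 1-01*, 1-11*, 10-1*, 100-*, 11-0*, 11-1*, 110-*, 111-*
[col 2] --01*, --11*, -0-1*, -1-1*, -10-, 0--1*, 1--1*, 1-0-, 11--
[col 3] ---1
Prime implicants: ---1, -10-, 1-0-, 11--

-10-, 1-0-, 11--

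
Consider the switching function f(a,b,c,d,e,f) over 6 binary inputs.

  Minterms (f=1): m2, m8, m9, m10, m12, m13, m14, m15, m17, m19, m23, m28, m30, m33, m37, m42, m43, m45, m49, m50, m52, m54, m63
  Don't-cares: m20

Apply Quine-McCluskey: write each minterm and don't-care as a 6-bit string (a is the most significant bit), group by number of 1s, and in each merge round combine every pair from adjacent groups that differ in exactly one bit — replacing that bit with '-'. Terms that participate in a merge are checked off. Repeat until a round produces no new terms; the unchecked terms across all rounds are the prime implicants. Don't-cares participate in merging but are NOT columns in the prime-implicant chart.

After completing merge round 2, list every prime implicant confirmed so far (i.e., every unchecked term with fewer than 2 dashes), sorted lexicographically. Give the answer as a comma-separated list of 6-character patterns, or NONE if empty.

-01010, -01101, -10001, -10100, 00-010, 01-100, 010-11, 0100-1, 1-0001, 10-101, 100-01, 10101-, 110-10, 1101-0, 111111

size-2^0 implicants → 000010(✓)  001000(✓)  001001(✓)  001010(✓)  001100(✓)  001101(✓)  001110(✓)  001111(✓)  010001(✓)  010011(✓)  010100(✓)  010111(✓)  011100(✓)  011110(✓)  100001(✓)  100101(✓)  101010(✓)  101011(✓)  101101(✓)  110001(✓)  110010(✓)  110100(✓)  110110(✓)  111111
size-2^1 implicants → -01010  -01101  -10001  -10100  0-1100(✓)  0-1110(✓)  00-010  001-00(✓)  001-01(✓)  001-10(✓)  0010-0(✓)  00100-(✓)  0011-0(✓)  0011-1(✓)  00110-(✓)  00111-(✓)  01-100  010-11  0100-1  0111-0(✓)  1-0001  10-101  100-01  10101-  110-10  1101-0
size-2^2 implicants → 0-11-0  001--0  001-0-  0011--
Unchecked terms (primes): -01010, -01101, -10001, -10100, 0-11-0, 00-010, 001--0, 001-0-, 0011--, 01-100, 010-11, 0100-1, 1-0001, 10-101, 100-01, 10101-, 110-10, 1101-0, 111111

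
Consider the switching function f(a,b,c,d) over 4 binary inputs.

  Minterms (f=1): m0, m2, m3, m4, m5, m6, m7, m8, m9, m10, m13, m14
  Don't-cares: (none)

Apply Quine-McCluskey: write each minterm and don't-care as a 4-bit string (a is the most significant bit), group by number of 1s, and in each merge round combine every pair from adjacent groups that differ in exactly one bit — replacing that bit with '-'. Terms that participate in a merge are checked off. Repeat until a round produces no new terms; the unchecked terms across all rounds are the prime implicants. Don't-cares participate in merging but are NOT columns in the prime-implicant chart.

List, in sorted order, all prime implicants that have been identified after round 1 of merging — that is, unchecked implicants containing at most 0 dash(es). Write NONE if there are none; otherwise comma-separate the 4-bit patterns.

NONE

[col 0] 0000*, 0010*, 0011*, 0100*, 0101*, 0110*, 0111*, 1000*, 1001*, 1010*, 1101*, 1110*
[col 1] -000*, -010*, -101, -110*, 0-00*, 0-10*, 0-11*, 00-0*, 001-*, 01-0*, 01-1*, 010-*, 011-*, 1-01, 1-10*, 10-0*, 100-
[col 2] --10, -0-0, 0--0, 0-1-, 01--
Prime implicants: --10, -0-0, -101, 0--0, 0-1-, 01--, 1-01, 100-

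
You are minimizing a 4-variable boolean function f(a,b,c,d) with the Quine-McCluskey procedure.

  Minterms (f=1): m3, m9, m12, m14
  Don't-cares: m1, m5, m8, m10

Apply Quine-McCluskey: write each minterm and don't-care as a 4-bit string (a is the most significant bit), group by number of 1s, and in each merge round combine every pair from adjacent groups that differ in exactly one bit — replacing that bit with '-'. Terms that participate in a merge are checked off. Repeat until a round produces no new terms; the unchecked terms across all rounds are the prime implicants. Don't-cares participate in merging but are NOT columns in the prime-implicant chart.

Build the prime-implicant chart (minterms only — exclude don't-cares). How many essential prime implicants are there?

[col 0] 0001*, 0011*, 0101*, 1000*, 1001*, 1010*, 1100*, 1110*
[col 1] -001, 0-01, 00-1, 1-00*, 1-10*, 10-0*, 100-, 11-0*
[col 2] 1--0
Prime implicants: -001, 0-01, 00-1, 1--0, 100-
PI chart (minterm → PIs covering it):
  3 | 00-1  (sole → essential)
  9 | -001,100-
  12 | 1--0  (sole → essential)
  14 | 1--0  (sole → essential)
Essential prime implicants: 00-1, 1--0

2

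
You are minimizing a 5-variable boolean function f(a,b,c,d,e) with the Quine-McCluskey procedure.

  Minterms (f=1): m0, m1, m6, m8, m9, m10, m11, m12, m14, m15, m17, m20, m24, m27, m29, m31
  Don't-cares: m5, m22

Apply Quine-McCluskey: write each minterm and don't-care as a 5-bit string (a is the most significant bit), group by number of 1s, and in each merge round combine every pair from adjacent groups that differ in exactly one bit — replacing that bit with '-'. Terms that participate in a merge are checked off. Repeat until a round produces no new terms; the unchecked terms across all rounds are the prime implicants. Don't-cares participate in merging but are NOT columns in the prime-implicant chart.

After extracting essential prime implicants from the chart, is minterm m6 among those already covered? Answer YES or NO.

[col 0] 00000*, 00001*, 00101*, 00110*, 01000*, 01001*, 01010*, 01011*, 01100*, 01110*, 01111*, 10001*, 10100*, 10110*, 11000*, 11011*, 11101*, 11111*
[col 1] -0001, -0110, -1000, -1011*, -1111*, 0-000*, 0-001*, 0-110, 00-01, 0000-*, 01-00*, 01-10*, 01-11*, 010-0*, 010-1*, 0100-*, 0101-*, 011-0*, 0111-*, 101-0, 11-11*, 111-1
[col 2] -1-11, 0-00-, 01--0, 01-1-, 010--
Prime implicants: -0001, -0110, -1-11, -1000, 0-00-, 0-110, 00-01, 01--0, 01-1-, 010--, 101-0, 111-1
PI chart (minterm → PIs covering it):
  0 | 0-00-  (sole → essential)
  1 | -0001,0-00-,00-01
  6 | -0110,0-110
  8 | -1000,0-00-,01--0,010--
  9 | 0-00-,010--
  10 | 01--0,01-1-,010--
  11 | -1-11,01-1-,010--
  12 | 01--0  (sole → essential)
  14 | 0-110,01--0,01-1-
  15 | -1-11,01-1-
  17 | -0001  (sole → essential)
  20 | 101-0  (sole → essential)
  24 | -1000  (sole → essential)
  27 | -1-11  (sole → essential)
  29 | 111-1  (sole → essential)
  31 | -1-11,111-1
Essential prime implicants: -0001, -1-11, -1000, 0-00-, 01--0, 101-0, 111-1

NO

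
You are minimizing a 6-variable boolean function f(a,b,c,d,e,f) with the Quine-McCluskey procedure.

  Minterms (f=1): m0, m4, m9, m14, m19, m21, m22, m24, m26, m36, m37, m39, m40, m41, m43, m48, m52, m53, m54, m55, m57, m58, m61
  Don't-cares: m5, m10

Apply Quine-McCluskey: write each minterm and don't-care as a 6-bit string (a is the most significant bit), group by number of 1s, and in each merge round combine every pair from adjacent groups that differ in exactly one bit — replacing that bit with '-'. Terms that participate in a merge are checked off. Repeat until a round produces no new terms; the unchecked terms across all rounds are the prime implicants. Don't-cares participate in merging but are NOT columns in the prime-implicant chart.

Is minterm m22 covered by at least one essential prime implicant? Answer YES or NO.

size-2^0 implicants → 000000(✓)  000100(✓)  000101(✓)  001001(✓)  001010(✓)  001110(✓)  010011  010101(✓)  010110(✓)  011000(✓)  011010(✓)  100100(✓)  100101(✓)  100111(✓)  101000(✓)  101001(✓)  101011(✓)  110000(✓)  110100(✓)  110101(✓)  110110(✓)  110111(✓)  111001(✓)  111010(✓)  111101(✓)
size-2^1 implicants → -00100(✓)  -00101(✓)  -01001  -10101(✓)  -10110  -11010  0-0101(✓)  0-1010  000-00  00010-(✓)  001-10  0110-0  1-0100(✓)  1-0101(✓)  1-0111(✓)  1-1001  1001-1(✓)  10010-(✓)  1010-1  10100-  11-101  110-00  1101-0(✓)  1101-1(✓)  11010-(✓)  11011-(✓)  111-01
size-2^2 implicants → --0101  -0010-  1-01-1  1-010-  1101--
Unchecked terms (primes): --0101, -0010-, -01001, -10110, -11010, 0-1010, 000-00, 001-10, 010011, 0110-0, 1-01-1, 1-010-, 1-1001, 1010-1, 10100-, 11-101, 110-00, 1101--, 111-01
Minterm coverage:
  m0 ⊆ 000-00 [E]
  m4 ⊆ -0010-,000-00
  m9 ⊆ -01001 [E]
  m14 ⊆ 001-10 [E]
  m19 ⊆ 010011 [E]
  m21 ⊆ --0101 [E]
  m22 ⊆ -10110 [E]
  m24 ⊆ 0110-0 [E]
  m26 ⊆ -11010,0-1010,0110-0
  m36 ⊆ -0010-,1-010-
  m37 ⊆ --0101,-0010-,1-01-1,1-010-
  m39 ⊆ 1-01-1 [E]
  m40 ⊆ 10100- [E]
  m41 ⊆ -01001,1-1001,1010-1,10100-
  m43 ⊆ 1010-1 [E]
  m48 ⊆ 110-00 [E]
  m52 ⊆ 1-010-,110-00,1101--
  m53 ⊆ --0101,1-01-1,1-010-,11-101,1101--
  m54 ⊆ -10110,1101--
  m55 ⊆ 1-01-1,1101--
  m57 ⊆ 1-1001,111-01
  m58 ⊆ -11010 [E]
  m61 ⊆ 11-101,111-01
E = {--0101, -01001, -10110, -11010, 000-00, 001-10, 010011, 0110-0, 1-01-1, 1010-1, 10100-, 110-00}

YES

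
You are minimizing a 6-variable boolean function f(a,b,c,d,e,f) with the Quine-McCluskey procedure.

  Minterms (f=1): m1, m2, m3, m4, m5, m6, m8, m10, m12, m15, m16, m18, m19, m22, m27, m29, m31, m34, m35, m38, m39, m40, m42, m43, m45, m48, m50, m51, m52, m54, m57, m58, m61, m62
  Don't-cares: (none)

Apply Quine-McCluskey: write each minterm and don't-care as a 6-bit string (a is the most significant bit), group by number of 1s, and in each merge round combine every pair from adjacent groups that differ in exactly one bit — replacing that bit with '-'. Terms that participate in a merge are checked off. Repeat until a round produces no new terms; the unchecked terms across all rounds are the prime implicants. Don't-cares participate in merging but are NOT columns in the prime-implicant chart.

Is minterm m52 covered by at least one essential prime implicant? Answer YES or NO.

YES

size-2^0 implicants → 000001(✓)  000010(✓)  000011(✓)  000100(✓)  000101(✓)  000110(✓)  001000(✓)  001010(✓)  001100(✓)  001111(✓)  010000(✓)  010010(✓)  010011(✓)  010110(✓)  011011(✓)  011101(✓)  011111(✓)  100010(✓)  100011(✓)  100110(✓)  100111(✓)  101000(✓)  101010(✓)  101011(✓)  101101(✓)  110000(✓)  110010(✓)  110011(✓)  110100(✓)  110110(✓)  111001(✓)  111010(✓)  111101(✓)  111110(✓)
size-2^1 implicants → -00010(✓)  -00011(✓)  -00110(✓)  -01000(✓)  -01010(✓)  -10000(✓)  -10010(✓)  -10011(✓)  -10110(✓)  -11101  0-0010(✓)  0-0011(✓)  0-0110(✓)  0-1111  00-010(✓)  00-100  000-01  000-10(✓)  0000-1  00001-(✓)  0001-0  00010-  001-00  0010-0(✓)  01-011  010-10(✓)  0100-0(✓)  01001-(✓)  011-11  0111-1  1-0010(✓)  1-0011(✓)  1-0110(✓)  1-1010(✓)  1-1101  10-010(✓)  10-011(✓)  100-10(✓)  100-11(✓)  10001-(✓)  10011-(✓)  1010-0(✓)  10101-(✓)  11-010(✓)  11-110(✓)  110-00(✓)  110-10(✓)  1100-0(✓)  11001-(✓)  1101-0(✓)  111-01  111-10(✓)
size-2^2 implicants → --0010(✓)  --0011(✓)  --0110(✓)  -0-010  -00-10(✓)  -0001-(✓)  -010-0  -10-10(✓)  -100-0  -1001-(✓)  0-0-10(✓)  0-001-(✓)  1--010  1-0-10(✓)  1-001-(✓)  10-01-  100-1-  11--10  110--0
size-2^3 implicants → --0-10  --001-
Unchecked terms (primes): --0-10, --001-, -0-010, -010-0, -100-0, -11101, 0-1111, 00-100, 000-01, 0000-1, 0001-0, 00010-, 001-00, 01-011, 011-11, 0111-1, 1--010, 1-1101, 10-01-, 100-1-, 11--10, 110--0, 111-01
Minterm coverage:
  m1 ⊆ 000-01,0000-1
  m2 ⊆ --0-10,--001-,-0-010
  m3 ⊆ --001-,0000-1
  m4 ⊆ 00-100,0001-0,00010-
  m5 ⊆ 000-01,00010-
  m6 ⊆ --0-10,0001-0
  m8 ⊆ -010-0,001-00
  m10 ⊆ -0-010,-010-0
  m12 ⊆ 00-100,001-00
  m15 ⊆ 0-1111 [E]
  m16 ⊆ -100-0 [E]
  m18 ⊆ --0-10,--001-,-100-0
  m19 ⊆ --001-,01-011
  m22 ⊆ --0-10 [E]
  m27 ⊆ 01-011,011-11
  m29 ⊆ -11101,0111-1
  m31 ⊆ 0-1111,011-11,0111-1
  m34 ⊆ --0-10,--001-,-0-010,1--010,10-01-,100-1-
  m35 ⊆ --001-,10-01-,100-1-
  m38 ⊆ --0-10,100-1-
  m39 ⊆ 100-1- [E]
  m40 ⊆ -010-0 [E]
  m42 ⊆ -0-010,-010-0,1--010,10-01-
  m43 ⊆ 10-01- [E]
  m45 ⊆ 1-1101 [E]
  m48 ⊆ -100-0,110--0
  m50 ⊆ --0-10,--001-,-100-0,1--010,11--10,110--0
  m51 ⊆ --001- [E]
  m52 ⊆ 110--0 [E]
  m54 ⊆ --0-10,11--10,110--0
  m57 ⊆ 111-01 [E]
  m58 ⊆ 1--010,11--10
  m61 ⊆ -11101,1-1101,111-01
  m62 ⊆ 11--10 [E]
E = {--0-10, --001-, -010-0, -100-0, 0-1111, 1-1101, 10-01-, 100-1-, 11--10, 110--0, 111-01}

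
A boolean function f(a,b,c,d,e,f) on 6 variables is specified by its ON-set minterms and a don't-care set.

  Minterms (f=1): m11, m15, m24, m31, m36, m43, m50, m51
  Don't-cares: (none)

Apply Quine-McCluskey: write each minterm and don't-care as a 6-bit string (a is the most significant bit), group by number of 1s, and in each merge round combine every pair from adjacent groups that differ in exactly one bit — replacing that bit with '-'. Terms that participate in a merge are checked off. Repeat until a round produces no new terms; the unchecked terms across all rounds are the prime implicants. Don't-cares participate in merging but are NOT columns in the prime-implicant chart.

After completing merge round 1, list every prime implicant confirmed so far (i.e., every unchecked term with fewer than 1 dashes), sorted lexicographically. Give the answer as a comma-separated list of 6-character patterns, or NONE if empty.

Round 0: 001011✓ 001111✓ 011000 011111✓ 100100 101011✓ 110010✓ 110011✓
Round 1: -01011 0-1111 001-11 11001-
PIs = {-01011, 0-1111, 001-11, 011000, 100100, 11001-}

011000, 100100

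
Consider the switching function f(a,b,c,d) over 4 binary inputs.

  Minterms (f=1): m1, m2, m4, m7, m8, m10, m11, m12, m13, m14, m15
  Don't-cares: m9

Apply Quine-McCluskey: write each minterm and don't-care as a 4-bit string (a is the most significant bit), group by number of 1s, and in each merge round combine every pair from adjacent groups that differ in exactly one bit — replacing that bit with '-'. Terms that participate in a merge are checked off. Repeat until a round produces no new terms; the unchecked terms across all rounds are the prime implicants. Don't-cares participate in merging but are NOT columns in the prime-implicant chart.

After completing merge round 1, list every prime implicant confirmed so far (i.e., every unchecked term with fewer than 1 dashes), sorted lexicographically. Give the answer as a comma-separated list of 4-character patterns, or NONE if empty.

Round 0: 0001✓ 0010✓ 0100✓ 0111✓ 1000✓ 1001✓ 1010✓ 1011✓ 1100✓ 1101✓ 1110✓ 1111✓
Round 1: -001 -010 -100 -111 1-00✓ 1-01✓ 1-10✓ 1-11✓ 10-0✓ 10-1✓ 100-✓ 101-✓ 11-0✓ 11-1✓ 110-✓ 111-✓
Round 2: 1--0✓ 1--1✓ 1-0-✓ 1-1-✓ 10--✓ 11--✓
Round 3: 1---
PIs = {-001, -010, -100, -111, 1---}

NONE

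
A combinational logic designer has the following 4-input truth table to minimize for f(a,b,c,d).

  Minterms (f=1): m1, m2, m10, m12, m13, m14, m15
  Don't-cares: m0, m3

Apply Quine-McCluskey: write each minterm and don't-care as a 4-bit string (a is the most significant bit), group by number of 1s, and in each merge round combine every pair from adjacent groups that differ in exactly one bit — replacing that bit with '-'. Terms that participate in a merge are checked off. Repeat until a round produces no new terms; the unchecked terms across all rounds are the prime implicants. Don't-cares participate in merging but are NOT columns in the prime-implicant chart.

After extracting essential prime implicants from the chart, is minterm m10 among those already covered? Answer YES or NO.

NO

Round 0: 0000✓ 0001✓ 0010✓ 0011✓ 1010✓ 1100✓ 1101✓ 1110✓ 1111✓
Round 1: -010 00-0✓ 00-1✓ 000-✓ 001-✓ 1-10 11-0✓ 11-1✓ 110-✓ 111-✓
Round 2: 00-- 11--
PIs = {-010, 00--, 1-10, 11--}
Coverage chart:
  m1: 00-- ←essential
  m2: -010,00--
  m10: -010,1-10
  m12: 11-- ←essential
  m13: 11-- ←essential
  m14: 1-10,11--
  m15: 11-- ←essential
Essential: 00--, 11--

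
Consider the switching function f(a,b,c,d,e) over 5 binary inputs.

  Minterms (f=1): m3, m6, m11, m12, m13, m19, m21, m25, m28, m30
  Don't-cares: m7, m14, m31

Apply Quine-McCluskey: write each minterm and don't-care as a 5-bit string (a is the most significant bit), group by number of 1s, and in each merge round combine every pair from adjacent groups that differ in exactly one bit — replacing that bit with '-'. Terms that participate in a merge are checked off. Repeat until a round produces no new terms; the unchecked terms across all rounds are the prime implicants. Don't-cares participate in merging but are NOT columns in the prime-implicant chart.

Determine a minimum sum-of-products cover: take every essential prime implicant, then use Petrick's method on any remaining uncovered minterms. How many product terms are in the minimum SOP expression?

7

size-2^0 implicants → 00011(✓)  00110(✓)  00111(✓)  01011(✓)  01100(✓)  01101(✓)  01110(✓)  10011(✓)  10101  11001  11100(✓)  11110(✓)  11111(✓)
size-2^1 implicants → -0011  -1100(✓)  -1110(✓)  0-011  0-110  00-11  0011-  011-0(✓)  0110-  111-0(✓)  1111-
size-2^2 implicants → -11-0
Unchecked terms (primes): -0011, -11-0, 0-011, 0-110, 00-11, 0011-, 0110-, 10101, 11001, 1111-
Minterm coverage:
  m3 ⊆ -0011,0-011,00-11
  m6 ⊆ 0-110,0011-
  m11 ⊆ 0-011 [E]
  m12 ⊆ -11-0,0110-
  m13 ⊆ 0110- [E]
  m19 ⊆ -0011 [E]
  m21 ⊆ 10101 [E]
  m25 ⊆ 11001 [E]
  m28 ⊆ -11-0 [E]
  m30 ⊆ -11-0,1111-
E = {-0011, -11-0, 0-011, 0110-, 10101, 11001}
Petrick residual → 0-110
Cover = b'c'de + bce' + a'c'de + a'cde' + a'bcd' + ab'cd'e + abc'd'e  |cover|=7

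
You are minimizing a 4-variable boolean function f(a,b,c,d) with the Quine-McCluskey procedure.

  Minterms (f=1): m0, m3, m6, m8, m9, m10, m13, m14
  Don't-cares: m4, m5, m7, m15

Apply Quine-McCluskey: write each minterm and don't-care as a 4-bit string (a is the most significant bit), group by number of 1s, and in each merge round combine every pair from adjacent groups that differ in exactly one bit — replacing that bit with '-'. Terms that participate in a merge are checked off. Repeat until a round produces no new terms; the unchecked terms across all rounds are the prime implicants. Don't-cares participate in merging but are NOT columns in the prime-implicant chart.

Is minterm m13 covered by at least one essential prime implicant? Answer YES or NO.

NO

Round 0: 0000✓ 0011✓ 0100✓ 0101✓ 0110✓ 0111✓ 1000✓ 1001✓ 1010✓ 1101✓ 1110✓ 1111✓
Round 1: -000 -101✓ -110✓ -111✓ 0-00 0-11 01-0✓ 01-1✓ 010-✓ 011-✓ 1-01 1-10 10-0 100- 11-1✓ 111-✓
Round 2: -1-1 -11- 01--
PIs = {-000, -1-1, -11-, 0-00, 0-11, 01--, 1-01, 1-10, 10-0, 100-}
Coverage chart:
  m0: -000,0-00
  m3: 0-11 ←essential
  m6: -11-,01--
  m8: -000,10-0,100-
  m9: 1-01,100-
  m10: 1-10,10-0
  m13: -1-1,1-01
  m14: -11-,1-10
Essential: 0-11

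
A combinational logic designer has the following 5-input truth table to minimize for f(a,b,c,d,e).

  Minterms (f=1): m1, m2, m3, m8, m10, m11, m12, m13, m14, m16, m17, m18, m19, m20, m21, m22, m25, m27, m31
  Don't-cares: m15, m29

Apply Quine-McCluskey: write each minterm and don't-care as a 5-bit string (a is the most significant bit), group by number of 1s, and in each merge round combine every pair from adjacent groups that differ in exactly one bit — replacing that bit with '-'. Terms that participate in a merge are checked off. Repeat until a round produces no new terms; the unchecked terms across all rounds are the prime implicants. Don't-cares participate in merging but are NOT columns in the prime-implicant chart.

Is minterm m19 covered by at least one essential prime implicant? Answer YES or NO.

size-2^0 implicants → 00001(✓)  00010(✓)  00011(✓)  01000(✓)  01010(✓)  01011(✓)  01100(✓)  01101(✓)  01110(✓)  01111(✓)  10000(✓)  10001(✓)  10010(✓)  10011(✓)  10100(✓)  10101(✓)  10110(✓)  11001(✓)  11011(✓)  11101(✓)  11111(✓)
size-2^1 implicants → -0001(✓)  -0010(✓)  -0011(✓)  -1011(✓)  -1101(✓)  -1111(✓)  0-010(✓)  0-011(✓)  000-1(✓)  0001-(✓)  01-00(✓)  01-10(✓)  01-11(✓)  010-0(✓)  0101-(✓)  011-0(✓)  011-1(✓)  0110-(✓)  0111-(✓)  1-001(✓)  1-011(✓)  1-101(✓)  10-00(✓)  10-01(✓)  10-10(✓)  100-0(✓)  100-1(✓)  1000-(✓)  1001-(✓)  101-0(✓)  1010-(✓)  11-01(✓)  11-11(✓)  110-1(✓)  111-1(✓)
size-2^2 implicants → --011  -00-1  -001-  -1-11  -11-1  0-01-  01--0  01-1-  011--  1--01  1-0-1  10--0  10-0-  100--  11--1
Unchecked terms (primes): --011, -00-1, -001-, -1-11, -11-1, 0-01-, 01--0, 01-1-, 011--, 1--01, 1-0-1, 10--0, 10-0-, 100--, 11--1
Minterm coverage:
  m1 ⊆ -00-1 [E]
  m2 ⊆ -001-,0-01-
  m3 ⊆ --011,-00-1,-001-,0-01-
  m8 ⊆ 01--0 [E]
  m10 ⊆ 0-01-,01--0,01-1-
  m11 ⊆ --011,-1-11,0-01-,01-1-
  m12 ⊆ 01--0,011--
  m13 ⊆ -11-1,011--
  m14 ⊆ 01--0,01-1-,011--
  m16 ⊆ 10--0,10-0-,100--
  m17 ⊆ -00-1,1--01,1-0-1,10-0-,100--
  m18 ⊆ -001-,10--0,100--
  m19 ⊆ --011,-00-1,-001-,1-0-1,100--
  m20 ⊆ 10--0,10-0-
  m21 ⊆ 1--01,10-0-
  m22 ⊆ 10--0 [E]
  m25 ⊆ 1--01,1-0-1,11--1
  m27 ⊆ --011,-1-11,1-0-1,11--1
  m31 ⊆ -1-11,-11-1,11--1
E = {-00-1, 01--0, 10--0}

YES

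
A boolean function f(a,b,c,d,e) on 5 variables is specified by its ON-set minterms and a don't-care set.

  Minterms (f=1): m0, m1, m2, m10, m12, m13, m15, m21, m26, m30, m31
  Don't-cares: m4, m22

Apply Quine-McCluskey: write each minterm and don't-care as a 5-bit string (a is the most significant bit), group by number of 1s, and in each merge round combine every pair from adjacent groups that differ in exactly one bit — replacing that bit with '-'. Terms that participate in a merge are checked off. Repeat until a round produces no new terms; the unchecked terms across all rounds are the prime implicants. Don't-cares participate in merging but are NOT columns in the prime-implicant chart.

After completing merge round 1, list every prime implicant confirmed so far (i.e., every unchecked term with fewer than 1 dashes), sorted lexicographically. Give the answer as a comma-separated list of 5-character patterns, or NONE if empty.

10101

Round 0: 00000✓ 00001✓ 00010✓ 00100✓ 01010✓ 01100✓ 01101✓ 01111✓ 10101 10110✓ 11010✓ 11110✓ 11111✓
Round 1: -1010 -1111 0-010 0-100 00-00 000-0 0000- 011-1 0110- 1-110 11-10 1111-
PIs = {-1010, -1111, 0-010, 0-100, 00-00, 000-0, 0000-, 011-1, 0110-, 1-110, 10101, 11-10, 1111-}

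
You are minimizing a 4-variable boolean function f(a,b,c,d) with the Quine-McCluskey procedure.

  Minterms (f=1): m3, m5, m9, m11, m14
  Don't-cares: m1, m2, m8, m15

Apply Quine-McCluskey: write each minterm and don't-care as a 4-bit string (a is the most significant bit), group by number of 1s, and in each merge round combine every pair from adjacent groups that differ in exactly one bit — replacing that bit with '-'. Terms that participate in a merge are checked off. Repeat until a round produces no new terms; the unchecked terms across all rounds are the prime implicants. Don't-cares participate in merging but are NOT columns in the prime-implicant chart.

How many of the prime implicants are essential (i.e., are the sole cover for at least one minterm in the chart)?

2

Round 0: 0001✓ 0010✓ 0011✓ 0101✓ 1000✓ 1001✓ 1011✓ 1110✓ 1111✓
Round 1: -001✓ -011✓ 0-01 00-1✓ 001- 1-11 10-1✓ 100- 111-
Round 2: -0-1
PIs = {-0-1, 0-01, 001-, 1-11, 100-, 111-}
Coverage chart:
  m3: -0-1,001-
  m5: 0-01 ←essential
  m9: -0-1,100-
  m11: -0-1,1-11
  m14: 111- ←essential
Essential: 0-01, 111-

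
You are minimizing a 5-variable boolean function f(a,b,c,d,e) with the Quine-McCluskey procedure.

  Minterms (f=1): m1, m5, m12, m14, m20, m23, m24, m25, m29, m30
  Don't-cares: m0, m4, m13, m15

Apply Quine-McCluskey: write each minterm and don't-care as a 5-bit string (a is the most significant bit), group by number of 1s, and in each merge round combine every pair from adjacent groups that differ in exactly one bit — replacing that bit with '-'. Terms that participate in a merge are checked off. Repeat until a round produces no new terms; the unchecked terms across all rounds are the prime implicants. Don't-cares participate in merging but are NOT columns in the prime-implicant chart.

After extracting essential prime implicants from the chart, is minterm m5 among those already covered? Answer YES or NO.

YES

[col 0] 00000*, 00001*, 00100*, 00101*, 01100*, 01101*, 01110*, 01111*, 10100*, 10111, 11000*, 11001*, 11101*, 11110*
[col 1] -0100, -1101, -1110, 0-100*, 0-101*, 00-00*, 00-01*, 0000-*, 0010-*, 011-0*, 011-1*, 0110-*, 0111-*, 11-01, 1100-
[col 2] 0-10-, 00-0-, 011--
Prime implicants: -0100, -1101, -1110, 0-10-, 00-0-, 011--, 10111, 11-01, 1100-
PI chart (minterm → PIs covering it):
  1 | 00-0-  (sole → essential)
  5 | 0-10-,00-0-
  12 | 0-10-,011--
  14 | -1110,011--
  20 | -0100  (sole → essential)
  23 | 10111  (sole → essential)
  24 | 1100-  (sole → essential)
  25 | 11-01,1100-
  29 | -1101,11-01
  30 | -1110  (sole → essential)
Essential prime implicants: -0100, -1110, 00-0-, 10111, 1100-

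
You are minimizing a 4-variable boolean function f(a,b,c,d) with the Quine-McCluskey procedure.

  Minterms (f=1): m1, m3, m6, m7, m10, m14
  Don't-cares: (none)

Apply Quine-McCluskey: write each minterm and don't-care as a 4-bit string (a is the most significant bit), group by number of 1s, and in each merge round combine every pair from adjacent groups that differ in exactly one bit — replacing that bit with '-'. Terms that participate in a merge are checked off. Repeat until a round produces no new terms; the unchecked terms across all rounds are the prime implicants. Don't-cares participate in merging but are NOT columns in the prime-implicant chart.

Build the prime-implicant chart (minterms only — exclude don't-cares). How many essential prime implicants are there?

[col 0] 0001*, 0011*, 0110*, 0111*, 1010*, 1110*
[col 1] -110, 0-11, 00-1, 011-, 1-10
Prime implicants: -110, 0-11, 00-1, 011-, 1-10
PI chart (minterm → PIs covering it):
  1 | 00-1  (sole → essential)
  3 | 0-11,00-1
  6 | -110,011-
  7 | 0-11,011-
  10 | 1-10  (sole → essential)
  14 | -110,1-10
Essential prime implicants: 00-1, 1-10

2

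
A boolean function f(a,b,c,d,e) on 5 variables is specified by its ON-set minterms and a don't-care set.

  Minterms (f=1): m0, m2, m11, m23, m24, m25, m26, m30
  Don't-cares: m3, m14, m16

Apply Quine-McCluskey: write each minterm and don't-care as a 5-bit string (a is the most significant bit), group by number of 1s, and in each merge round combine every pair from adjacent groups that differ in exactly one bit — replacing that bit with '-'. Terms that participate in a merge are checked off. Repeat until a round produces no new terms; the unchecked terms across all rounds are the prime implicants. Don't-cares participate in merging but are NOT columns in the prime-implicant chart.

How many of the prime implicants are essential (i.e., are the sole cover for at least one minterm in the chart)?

3

[col 0] 00000*, 00010*, 00011*, 01011*, 01110*, 10000*, 10111, 11000*, 11001*, 11010*, 11110*
[col 1] -0000, -1110, 0-011, 000-0, 0001-, 1-000, 11-10, 110-0, 1100-
Prime implicants: -0000, -1110, 0-011, 000-0, 0001-, 1-000, 10111, 11-10, 110-0, 1100-
PI chart (minterm → PIs covering it):
  0 | -0000,000-0
  2 | 000-0,0001-
  11 | 0-011  (sole → essential)
  23 | 10111  (sole → essential)
  24 | 1-000,110-0,1100-
  25 | 1100-  (sole → essential)
  26 | 11-10,110-0
  30 | -1110,11-10
Essential prime implicants: 0-011, 10111, 1100-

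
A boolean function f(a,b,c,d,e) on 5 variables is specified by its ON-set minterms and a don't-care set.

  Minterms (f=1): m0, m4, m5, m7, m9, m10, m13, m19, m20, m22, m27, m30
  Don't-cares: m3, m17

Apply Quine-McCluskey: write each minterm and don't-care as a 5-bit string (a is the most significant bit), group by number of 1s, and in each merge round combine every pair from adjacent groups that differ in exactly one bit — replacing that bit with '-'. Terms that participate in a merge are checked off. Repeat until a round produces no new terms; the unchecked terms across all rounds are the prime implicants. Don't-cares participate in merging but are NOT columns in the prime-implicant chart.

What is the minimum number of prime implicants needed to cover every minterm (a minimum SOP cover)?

7

size-2^0 implicants → 00000(✓)  00011(✓)  00100(✓)  00101(✓)  00111(✓)  01001(✓)  01010  01101(✓)  10001(✓)  10011(✓)  10100(✓)  10110(✓)  11011(✓)  11110(✓)
size-2^1 implicants → -0011  -0100  0-101  00-00  00-11  001-1  0010-  01-01  1-011  1-110  100-1  101-0
Unchecked terms (primes): -0011, -0100, 0-101, 00-00, 00-11, 001-1, 0010-, 01-01, 01010, 1-011, 1-110, 100-1, 101-0
Minterm coverage:
  m0 ⊆ 00-00 [E]
  m4 ⊆ -0100,00-00,0010-
  m5 ⊆ 0-101,001-1,0010-
  m7 ⊆ 00-11,001-1
  m9 ⊆ 01-01 [E]
  m10 ⊆ 01010 [E]
  m13 ⊆ 0-101,01-01
  m19 ⊆ -0011,1-011,100-1
  m20 ⊆ -0100,101-0
  m22 ⊆ 1-110,101-0
  m27 ⊆ 1-011 [E]
  m30 ⊆ 1-110 [E]
E = {00-00, 01-01, 01010, 1-011, 1-110}
Petrick residual → -0100, 001-1
Cover = b'cd'e' + a'b'd'e' + a'b'ce + a'bd'e + a'bc'de' + ac'de + acde'  |cover|=7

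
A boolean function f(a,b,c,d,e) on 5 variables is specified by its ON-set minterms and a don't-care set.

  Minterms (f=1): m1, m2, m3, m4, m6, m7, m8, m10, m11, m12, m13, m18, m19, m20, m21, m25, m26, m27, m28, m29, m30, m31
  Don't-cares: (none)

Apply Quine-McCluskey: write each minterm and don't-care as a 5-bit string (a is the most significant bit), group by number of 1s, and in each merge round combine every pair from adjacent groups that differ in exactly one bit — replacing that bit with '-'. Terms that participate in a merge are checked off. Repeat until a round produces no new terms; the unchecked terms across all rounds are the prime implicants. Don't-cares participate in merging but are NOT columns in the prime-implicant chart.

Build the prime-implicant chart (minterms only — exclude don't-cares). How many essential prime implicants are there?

6

size-2^0 implicants → 00001(✓)  00010(✓)  00011(✓)  00100(✓)  00110(✓)  00111(✓)  01000(✓)  01010(✓)  01011(✓)  01100(✓)  01101(✓)  10010(✓)  10011(✓)  10100(✓)  10101(✓)  11001(✓)  11010(✓)  11011(✓)  11100(✓)  11101(✓)  11110(✓)  11111(✓)
size-2^1 implicants → -0010(✓)  -0011(✓)  -0100(✓)  -1010(✓)  -1011(✓)  -1100(✓)  -1101(✓)  0-010(✓)  0-011(✓)  0-100(✓)  00-10(✓)  00-11(✓)  000-1  0001-(✓)  001-0  0011-(✓)  01-00  010-0  0101-(✓)  0110-(✓)  1-010(✓)  1-011(✓)  1-100(✓)  1-101(✓)  1001-(✓)  1010-(✓)  11-01(✓)  11-10(✓)  11-11(✓)  110-1(✓)  1101-(✓)  111-0(✓)  111-1(✓)  1110-(✓)  1111-(✓)
size-2^2 implicants → --010(✓)  --011(✓)  --100  -001-(✓)  -101-(✓)  -110-  0-01-(✓)  00-1-  1-01-(✓)  1-10-  11--1  11-1-  111--
size-2^3 implicants → --01-
Unchecked terms (primes): --01-, --100, -110-, 00-1-, 000-1, 001-0, 01-00, 010-0, 1-10-, 11--1, 11-1-, 111--
Minterm coverage:
  m1 ⊆ 000-1 [E]
  m2 ⊆ --01-,00-1-
  m3 ⊆ --01-,00-1-,000-1
  m4 ⊆ --100,001-0
  m6 ⊆ 00-1-,001-0
  m7 ⊆ 00-1- [E]
  m8 ⊆ 01-00,010-0
  m10 ⊆ --01-,010-0
  m11 ⊆ --01- [E]
  m12 ⊆ --100,-110-,01-00
  m13 ⊆ -110- [E]
  m18 ⊆ --01- [E]
  m19 ⊆ --01- [E]
  m20 ⊆ --100,1-10-
  m21 ⊆ 1-10- [E]
  m25 ⊆ 11--1 [E]
  m26 ⊆ --01-,11-1-
  m27 ⊆ --01-,11--1,11-1-
  m28 ⊆ --100,-110-,1-10-,111--
  m29 ⊆ -110-,1-10-,11--1,111--
  m30 ⊆ 11-1-,111--
  m31 ⊆ 11--1,11-1-,111--
E = {--01-, -110-, 00-1-, 000-1, 1-10-, 11--1}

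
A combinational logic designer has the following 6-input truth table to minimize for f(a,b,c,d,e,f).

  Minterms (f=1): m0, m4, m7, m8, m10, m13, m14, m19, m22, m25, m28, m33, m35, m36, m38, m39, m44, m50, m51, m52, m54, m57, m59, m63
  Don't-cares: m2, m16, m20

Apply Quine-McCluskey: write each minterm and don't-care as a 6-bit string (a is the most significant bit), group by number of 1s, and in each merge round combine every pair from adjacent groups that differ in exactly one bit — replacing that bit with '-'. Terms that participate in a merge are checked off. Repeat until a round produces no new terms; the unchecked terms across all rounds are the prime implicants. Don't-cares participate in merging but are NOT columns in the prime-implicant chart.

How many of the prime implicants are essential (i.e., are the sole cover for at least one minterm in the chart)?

[col 0] 000000*, 000010*, 000100*, 000111*, 001000*, 001010*, 001101, 001110*, 010000*, 010011*, 010100*, 010110*, 011001*, 011100*, 100001*, 100011*, 100100*, 100110*, 100111*, 101100*, 110010*, 110011*, 110100*, 110110*, 111001*, 111011*, 111111*
[col 1] -00100*, -00111, -10011, -10100*, -10110*, -11001, 0-0000*, 0-0100*, 00-000*, 00-010*, 000-00*, 0000-0*, 001-10, 0010-0*, 01-100, 010-00*, 0101-0*, 1-0011, 1-0100*, 1-0110*, 10-100, 100-11, 1000-1, 1001-0*, 10011-, 11-011, 110-10, 11001-, 1101-0*, 111-11, 1110-1
[col 2] --0100, -101-0, 0-0-00, 00-0-0, 1-01-0
Prime implicants: --0100, -00111, -10011, -101-0, -11001, 0-0-00, 00-0-0, 001-10, 001101, 01-100, 1-0011, 1-01-0, 10-100, 100-11, 1000-1, 10011-, 11-011, 110-10, 11001-, 111-11, 1110-1
PI chart (minterm → PIs covering it):
  0 | 0-0-00,00-0-0
  4 | --0100,0-0-00
  7 | -00111  (sole → essential)
  8 | 00-0-0  (sole → essential)
  10 | 00-0-0,001-10
  13 | 001101  (sole → essential)
  14 | 001-10  (sole → essential)
  19 | -10011  (sole → essential)
  22 | -101-0  (sole → essential)
  25 | -11001  (sole → essential)
  28 | 01-100  (sole → essential)
  33 | 1000-1  (sole → essential)
  35 | 1-0011,100-11,1000-1
  36 | --0100,1-01-0,10-100
  38 | 1-01-0,10011-
  39 | -00111,100-11,10011-
  44 | 10-100  (sole → essential)
  50 | 110-10,11001-
  51 | -10011,1-0011,11-011,11001-
  52 | --0100,-101-0,1-01-0
  54 | -101-0,1-01-0,110-10
  57 | -11001,1110-1
  59 | 11-011,111-11,1110-1
  63 | 111-11  (sole → essential)
Essential prime implicants: -00111, -10011, -101-0, -11001, 00-0-0, 001-10, 001101, 01-100, 10-100, 1000-1, 111-11

11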